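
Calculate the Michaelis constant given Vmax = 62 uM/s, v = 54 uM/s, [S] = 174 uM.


Km = [S] * (Vmax - v) / v
Km = 174 * (62 - 54) / 54
Km = 25.7778 uM

25.7778 uM


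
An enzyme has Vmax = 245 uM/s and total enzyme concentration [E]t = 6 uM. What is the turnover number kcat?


kcat = Vmax / [E]t
kcat = 245 / 6
kcat = 40.8333 s^-1

40.8333 s^-1


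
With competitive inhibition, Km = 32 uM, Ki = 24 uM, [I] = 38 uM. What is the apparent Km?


Km_app = Km * (1 + [I]/Ki)
Km_app = 32 * (1 + 38/24)
Km_app = 82.6667 uM

82.6667 uM


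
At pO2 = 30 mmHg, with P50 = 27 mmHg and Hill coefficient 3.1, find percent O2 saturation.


Y = pO2^n / (P50^n + pO2^n)
Y = 30^3.1 / (27^3.1 + 30^3.1)
Y = 58.09%

58.09%


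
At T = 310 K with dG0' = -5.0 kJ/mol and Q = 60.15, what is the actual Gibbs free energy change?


dG = dG0' + RT * ln(Q) / 1000
dG = -5.0 + 8.314 * 310 * ln(60.15) / 1000
dG = 5.559 kJ/mol

5.559 kJ/mol


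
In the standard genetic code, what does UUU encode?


Standard genetic code lookup.
Codon UUU -> Phe

Phe


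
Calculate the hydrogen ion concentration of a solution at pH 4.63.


[H+] = 10^(-pH)
[H+] = 10^(-4.63)
[H+] = 2.344e-05 M

2.344e-05 M


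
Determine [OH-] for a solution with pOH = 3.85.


[OH-] = 10^(-pOH)
[OH-] = 10^(-3.85)
[OH-] = 1.413e-04 M

1.413e-04 M


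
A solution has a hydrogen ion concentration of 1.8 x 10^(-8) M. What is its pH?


pH = -log10([H+])
pH = -log10(1.8 x 10^(-8))
pH = 7.7447

7.7447


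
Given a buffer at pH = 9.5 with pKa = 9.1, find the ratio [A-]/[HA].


[A-]/[HA] = 10^(pH - pKa)
= 10^(9.5 - 9.1)
= 2.5119

2.5119


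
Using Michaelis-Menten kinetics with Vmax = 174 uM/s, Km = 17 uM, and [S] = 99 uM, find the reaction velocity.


v = Vmax * [S] / (Km + [S])
v = 174 * 99 / (17 + 99)
v = 148.5 uM/s

148.5 uM/s


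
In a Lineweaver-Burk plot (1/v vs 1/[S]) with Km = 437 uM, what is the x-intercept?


x-intercept = -1/Km
= -1/437
= -0.0023 1/uM

-0.0023 1/uM


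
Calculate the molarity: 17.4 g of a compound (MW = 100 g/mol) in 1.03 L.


C = (mass / MW) / volume
C = (17.4 / 100) / 1.03
C = 0.1689 M

0.1689 M


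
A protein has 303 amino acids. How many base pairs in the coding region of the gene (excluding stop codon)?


Each amino acid = 1 codon = 3 bp
bp = 303 * 3 = 909 bp

909 bp


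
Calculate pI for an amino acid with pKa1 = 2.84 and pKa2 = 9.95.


pI = (pKa1 + pKa2) / 2
pI = (2.84 + 9.95) / 2
pI = 6.395

6.395


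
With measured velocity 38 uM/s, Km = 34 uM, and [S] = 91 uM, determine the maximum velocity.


Vmax = v * (Km + [S]) / [S]
Vmax = 38 * (34 + 91) / 91
Vmax = 52.1978 uM/s

52.1978 uM/s


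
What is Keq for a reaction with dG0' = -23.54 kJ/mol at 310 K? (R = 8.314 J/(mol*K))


Keq = exp(-dG0 * 1000 / (R * T))
Keq = exp(-(-23.54) * 1000 / (8.314 * 310))
Keq = 9259.892

9259.892


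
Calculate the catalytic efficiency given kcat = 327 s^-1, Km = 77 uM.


Catalytic efficiency = kcat / Km
= 327 / 77
= 4.2468 uM^-1*s^-1

4.2468 uM^-1*s^-1


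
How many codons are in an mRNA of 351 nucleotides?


codons = nucleotides / 3
codons = 351 / 3 = 117

117


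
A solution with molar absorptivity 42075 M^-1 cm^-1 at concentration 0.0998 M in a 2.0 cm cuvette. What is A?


A = epsilon * c * l
A = 42075 * 0.0998 * 2.0
A = 8398.17

8398.17


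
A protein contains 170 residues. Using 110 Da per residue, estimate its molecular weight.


MW = n_residues * 110 Da
MW = 170 * 110
MW = 18700 Da

18700 Da


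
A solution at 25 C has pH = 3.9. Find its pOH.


pOH = 14 - pH
pOH = 14 - 3.9
pOH = 10.1

10.1


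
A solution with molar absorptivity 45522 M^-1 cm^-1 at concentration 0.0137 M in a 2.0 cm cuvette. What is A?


A = epsilon * c * l
A = 45522 * 0.0137 * 2.0
A = 1247.3028

1247.3028


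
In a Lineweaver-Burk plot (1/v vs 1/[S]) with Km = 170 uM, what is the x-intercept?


x-intercept = -1/Km
= -1/170
= -0.0059 1/uM

-0.0059 1/uM


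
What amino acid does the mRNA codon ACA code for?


Standard genetic code lookup.
Codon ACA -> Thr

Thr


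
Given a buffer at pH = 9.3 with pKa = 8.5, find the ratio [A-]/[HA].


[A-]/[HA] = 10^(pH - pKa)
= 10^(9.3 - 8.5)
= 6.3096

6.3096


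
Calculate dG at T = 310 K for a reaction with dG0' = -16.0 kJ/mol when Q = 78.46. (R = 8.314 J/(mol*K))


dG = dG0' + RT * ln(Q) / 1000
dG = -16.0 + 8.314 * 310 * ln(78.46) / 1000
dG = -4.7561 kJ/mol

-4.7561 kJ/mol


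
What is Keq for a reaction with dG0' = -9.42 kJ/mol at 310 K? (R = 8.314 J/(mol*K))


Keq = exp(-dG0 * 1000 / (R * T))
Keq = exp(-(-9.42) * 1000 / (8.314 * 310))
Keq = 38.6649

38.6649


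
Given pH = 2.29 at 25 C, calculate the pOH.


pOH = 14 - pH
pOH = 14 - 2.29
pOH = 11.71

11.71


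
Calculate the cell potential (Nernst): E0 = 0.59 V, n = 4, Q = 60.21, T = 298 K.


E = E0 - (RT/nF) * ln(Q)
E = 0.59 - (8.314 * 298 / (4 * 96485)) * ln(60.21)
E = 0.5637 V

0.5637 V


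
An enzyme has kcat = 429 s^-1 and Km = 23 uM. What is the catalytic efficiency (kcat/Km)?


Catalytic efficiency = kcat / Km
= 429 / 23
= 18.6522 uM^-1*s^-1

18.6522 uM^-1*s^-1


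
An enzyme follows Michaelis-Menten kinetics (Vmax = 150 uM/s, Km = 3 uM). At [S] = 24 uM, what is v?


v = Vmax * [S] / (Km + [S])
v = 150 * 24 / (3 + 24)
v = 133.3333 uM/s

133.3333 uM/s


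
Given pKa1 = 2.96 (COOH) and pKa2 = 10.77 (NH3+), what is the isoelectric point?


pI = (pKa1 + pKa2) / 2
pI = (2.96 + 10.77) / 2
pI = 6.865

6.865


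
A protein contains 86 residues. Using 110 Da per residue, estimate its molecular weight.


MW = n_residues * 110 Da
MW = 86 * 110
MW = 9460 Da

9460 Da


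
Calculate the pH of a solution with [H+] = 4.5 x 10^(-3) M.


pH = -log10([H+])
pH = -log10(4.5 x 10^(-3))
pH = 2.3468

2.3468


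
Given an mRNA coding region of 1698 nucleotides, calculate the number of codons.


codons = nucleotides / 3
codons = 1698 / 3 = 566

566


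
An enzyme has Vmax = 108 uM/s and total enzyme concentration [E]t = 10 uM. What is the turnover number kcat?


kcat = Vmax / [E]t
kcat = 108 / 10
kcat = 10.8 s^-1

10.8 s^-1


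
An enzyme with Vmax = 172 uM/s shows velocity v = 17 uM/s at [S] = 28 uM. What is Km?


Km = [S] * (Vmax - v) / v
Km = 28 * (172 - 17) / 17
Km = 255.2941 uM

255.2941 uM


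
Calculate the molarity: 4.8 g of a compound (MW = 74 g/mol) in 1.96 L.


C = (mass / MW) / volume
C = (4.8 / 74) / 1.96
C = 0.0331 M

0.0331 M


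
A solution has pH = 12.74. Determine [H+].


[H+] = 10^(-pH)
[H+] = 10^(-12.74)
[H+] = 1.820e-13 M

1.820e-13 M


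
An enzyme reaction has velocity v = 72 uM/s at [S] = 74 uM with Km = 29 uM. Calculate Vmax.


Vmax = v * (Km + [S]) / [S]
Vmax = 72 * (29 + 74) / 74
Vmax = 100.2162 uM/s

100.2162 uM/s


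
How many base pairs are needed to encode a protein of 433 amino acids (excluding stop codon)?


Each amino acid = 1 codon = 3 bp
bp = 433 * 3 = 1299 bp

1299 bp


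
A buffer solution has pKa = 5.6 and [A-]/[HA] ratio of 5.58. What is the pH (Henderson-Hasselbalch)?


pH = pKa + log10([A-]/[HA])
pH = 5.6 + log10(5.58)
pH = 6.3466

6.3466


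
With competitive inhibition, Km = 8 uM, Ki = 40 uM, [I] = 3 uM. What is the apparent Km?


Km_app = Km * (1 + [I]/Ki)
Km_app = 8 * (1 + 3/40)
Km_app = 8.6 uM

8.6 uM


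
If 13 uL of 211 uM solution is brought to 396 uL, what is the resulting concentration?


C2 = C1 * V1 / V2
C2 = 211 * 13 / 396
C2 = 6.9268 uM

6.9268 uM


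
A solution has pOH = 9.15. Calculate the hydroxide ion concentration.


[OH-] = 10^(-pOH)
[OH-] = 10^(-9.15)
[OH-] = 7.079e-10 M

7.079e-10 M


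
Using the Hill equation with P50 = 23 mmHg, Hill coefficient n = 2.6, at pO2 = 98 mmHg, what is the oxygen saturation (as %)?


Y = pO2^n / (P50^n + pO2^n)
Y = 98^2.6 / (23^2.6 + 98^2.6)
Y = 97.74%

97.74%


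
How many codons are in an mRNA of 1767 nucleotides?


codons = nucleotides / 3
codons = 1767 / 3 = 589

589


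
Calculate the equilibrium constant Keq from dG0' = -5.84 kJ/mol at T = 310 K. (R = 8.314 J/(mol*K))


Keq = exp(-dG0 * 1000 / (R * T))
Keq = exp(-(-5.84) * 1000 / (8.314 * 310))
Keq = 9.6398

9.6398


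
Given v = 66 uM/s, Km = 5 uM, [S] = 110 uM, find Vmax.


Vmax = v * (Km + [S]) / [S]
Vmax = 66 * (5 + 110) / 110
Vmax = 69.0 uM/s

69.0 uM/s


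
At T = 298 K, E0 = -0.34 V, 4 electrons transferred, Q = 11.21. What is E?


E = E0 - (RT/nF) * ln(Q)
E = -0.34 - (8.314 * 298 / (4 * 96485)) * ln(11.21)
E = -0.3555 V

-0.3555 V


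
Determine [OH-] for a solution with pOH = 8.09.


[OH-] = 10^(-pOH)
[OH-] = 10^(-8.09)
[OH-] = 8.128e-09 M

8.128e-09 M


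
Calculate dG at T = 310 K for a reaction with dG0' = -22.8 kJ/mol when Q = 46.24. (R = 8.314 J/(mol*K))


dG = dG0' + RT * ln(Q) / 1000
dG = -22.8 + 8.314 * 310 * ln(46.24) / 1000
dG = -12.9189 kJ/mol

-12.9189 kJ/mol


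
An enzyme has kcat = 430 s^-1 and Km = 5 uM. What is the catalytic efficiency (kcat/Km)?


Catalytic efficiency = kcat / Km
= 430 / 5
= 86.0 uM^-1*s^-1

86.0 uM^-1*s^-1


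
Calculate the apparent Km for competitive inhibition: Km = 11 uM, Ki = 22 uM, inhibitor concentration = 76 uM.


Km_app = Km * (1 + [I]/Ki)
Km_app = 11 * (1 + 76/22)
Km_app = 49.0 uM

49.0 uM


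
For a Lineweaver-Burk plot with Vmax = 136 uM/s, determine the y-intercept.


y-intercept = 1/Vmax
= 1/136
= 0.0074 s/uM

0.0074 s/uM


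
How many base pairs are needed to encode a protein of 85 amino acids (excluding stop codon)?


Each amino acid = 1 codon = 3 bp
bp = 85 * 3 = 255 bp

255 bp


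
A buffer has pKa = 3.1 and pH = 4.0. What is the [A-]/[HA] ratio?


[A-]/[HA] = 10^(pH - pKa)
= 10^(4.0 - 3.1)
= 7.9433

7.9433


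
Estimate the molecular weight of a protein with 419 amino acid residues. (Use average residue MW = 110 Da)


MW = n_residues * 110 Da
MW = 419 * 110
MW = 46090 Da

46090 Da


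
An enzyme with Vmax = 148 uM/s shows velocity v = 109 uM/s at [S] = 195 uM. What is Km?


Km = [S] * (Vmax - v) / v
Km = 195 * (148 - 109) / 109
Km = 69.7706 uM

69.7706 uM


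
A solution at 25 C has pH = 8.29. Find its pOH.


pOH = 14 - pH
pOH = 14 - 8.29
pOH = 5.71

5.71


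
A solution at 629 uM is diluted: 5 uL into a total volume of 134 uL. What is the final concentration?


C2 = C1 * V1 / V2
C2 = 629 * 5 / 134
C2 = 23.4701 uM

23.4701 uM


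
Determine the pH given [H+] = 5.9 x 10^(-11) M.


pH = -log10([H+])
pH = -log10(5.9 x 10^(-11))
pH = 10.2291

10.2291


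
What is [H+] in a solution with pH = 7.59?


[H+] = 10^(-pH)
[H+] = 10^(-7.59)
[H+] = 2.570e-08 M

2.570e-08 M


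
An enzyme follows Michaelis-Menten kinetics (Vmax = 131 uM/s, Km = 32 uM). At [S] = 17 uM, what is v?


v = Vmax * [S] / (Km + [S])
v = 131 * 17 / (32 + 17)
v = 45.449 uM/s

45.449 uM/s


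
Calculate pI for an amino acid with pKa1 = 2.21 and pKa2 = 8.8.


pI = (pKa1 + pKa2) / 2
pI = (2.21 + 8.8) / 2
pI = 5.505

5.505


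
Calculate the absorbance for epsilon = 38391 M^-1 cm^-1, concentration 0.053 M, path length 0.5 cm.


A = epsilon * c * l
A = 38391 * 0.053 * 0.5
A = 1017.3615

1017.3615


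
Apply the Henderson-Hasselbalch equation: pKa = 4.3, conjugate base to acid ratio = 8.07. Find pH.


pH = pKa + log10([A-]/[HA])
pH = 4.3 + log10(8.07)
pH = 5.2069

5.2069


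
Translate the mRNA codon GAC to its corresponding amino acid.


Standard genetic code lookup.
Codon GAC -> Asp

Asp


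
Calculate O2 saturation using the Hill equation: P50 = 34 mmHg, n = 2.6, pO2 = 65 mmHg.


Y = pO2^n / (P50^n + pO2^n)
Y = 65^2.6 / (34^2.6 + 65^2.6)
Y = 84.35%

84.35%


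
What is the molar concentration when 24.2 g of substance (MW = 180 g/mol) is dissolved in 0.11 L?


C = (mass / MW) / volume
C = (24.2 / 180) / 0.11
C = 1.2222 M

1.2222 M


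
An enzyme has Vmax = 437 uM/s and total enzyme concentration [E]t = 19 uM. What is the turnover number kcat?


kcat = Vmax / [E]t
kcat = 437 / 19
kcat = 23.0 s^-1

23.0 s^-1


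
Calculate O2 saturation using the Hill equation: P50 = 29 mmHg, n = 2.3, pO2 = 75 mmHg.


Y = pO2^n / (P50^n + pO2^n)
Y = 75^2.3 / (29^2.3 + 75^2.3)
Y = 89.89%

89.89%


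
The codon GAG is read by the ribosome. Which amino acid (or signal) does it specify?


Standard genetic code lookup.
Codon GAG -> Glu

Glu


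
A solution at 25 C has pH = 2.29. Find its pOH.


pOH = 14 - pH
pOH = 14 - 2.29
pOH = 11.71

11.71


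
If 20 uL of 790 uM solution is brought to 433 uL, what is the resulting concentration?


C2 = C1 * V1 / V2
C2 = 790 * 20 / 433
C2 = 36.4896 uM

36.4896 uM


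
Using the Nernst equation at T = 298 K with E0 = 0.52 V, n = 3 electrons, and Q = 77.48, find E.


E = E0 - (RT/nF) * ln(Q)
E = 0.52 - (8.314 * 298 / (3 * 96485)) * ln(77.48)
E = 0.4828 V

0.4828 V


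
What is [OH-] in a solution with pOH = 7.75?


[OH-] = 10^(-pOH)
[OH-] = 10^(-7.75)
[OH-] = 1.778e-08 M

1.778e-08 M


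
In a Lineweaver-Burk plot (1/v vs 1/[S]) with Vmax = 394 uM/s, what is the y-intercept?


y-intercept = 1/Vmax
= 1/394
= 0.0025 s/uM

0.0025 s/uM


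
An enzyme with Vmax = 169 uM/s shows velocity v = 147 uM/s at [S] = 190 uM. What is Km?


Km = [S] * (Vmax - v) / v
Km = 190 * (169 - 147) / 147
Km = 28.4354 uM

28.4354 uM


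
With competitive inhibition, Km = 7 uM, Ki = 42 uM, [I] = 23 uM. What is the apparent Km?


Km_app = Km * (1 + [I]/Ki)
Km_app = 7 * (1 + 23/42)
Km_app = 10.8333 uM

10.8333 uM


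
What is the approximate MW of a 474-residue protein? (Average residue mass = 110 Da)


MW = n_residues * 110 Da
MW = 474 * 110
MW = 52140 Da

52140 Da


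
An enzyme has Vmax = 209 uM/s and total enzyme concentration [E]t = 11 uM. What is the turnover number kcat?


kcat = Vmax / [E]t
kcat = 209 / 11
kcat = 19.0 s^-1

19.0 s^-1


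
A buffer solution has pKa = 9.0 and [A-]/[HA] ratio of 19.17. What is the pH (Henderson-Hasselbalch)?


pH = pKa + log10([A-]/[HA])
pH = 9.0 + log10(19.17)
pH = 10.2826

10.2826


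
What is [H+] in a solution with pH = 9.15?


[H+] = 10^(-pH)
[H+] = 10^(-9.15)
[H+] = 7.079e-10 M

7.079e-10 M


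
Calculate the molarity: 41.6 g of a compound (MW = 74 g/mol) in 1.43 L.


C = (mass / MW) / volume
C = (41.6 / 74) / 1.43
C = 0.3931 M

0.3931 M


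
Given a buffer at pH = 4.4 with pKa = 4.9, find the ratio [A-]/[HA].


[A-]/[HA] = 10^(pH - pKa)
= 10^(4.4 - 4.9)
= 0.3162

0.3162


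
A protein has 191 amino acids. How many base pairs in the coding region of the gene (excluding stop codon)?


Each amino acid = 1 codon = 3 bp
bp = 191 * 3 = 573 bp

573 bp


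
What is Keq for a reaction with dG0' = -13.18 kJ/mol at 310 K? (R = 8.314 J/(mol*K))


Keq = exp(-dG0 * 1000 / (R * T))
Keq = exp(-(-13.18) * 1000 / (8.314 * 310))
Keq = 166.301

166.301


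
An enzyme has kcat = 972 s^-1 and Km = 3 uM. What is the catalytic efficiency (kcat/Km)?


Catalytic efficiency = kcat / Km
= 972 / 3
= 324.0 uM^-1*s^-1

324.0 uM^-1*s^-1


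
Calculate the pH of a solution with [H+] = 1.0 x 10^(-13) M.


pH = -log10([H+])
pH = -log10(1.0 x 10^(-13))
pH = 13.0

13.0


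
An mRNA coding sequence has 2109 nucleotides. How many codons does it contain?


codons = nucleotides / 3
codons = 2109 / 3 = 703

703


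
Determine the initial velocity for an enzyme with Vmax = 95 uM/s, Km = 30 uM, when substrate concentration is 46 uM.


v = Vmax * [S] / (Km + [S])
v = 95 * 46 / (30 + 46)
v = 57.5 uM/s

57.5 uM/s


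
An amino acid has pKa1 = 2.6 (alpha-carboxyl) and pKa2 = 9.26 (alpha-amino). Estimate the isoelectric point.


pI = (pKa1 + pKa2) / 2
pI = (2.6 + 9.26) / 2
pI = 5.93

5.93


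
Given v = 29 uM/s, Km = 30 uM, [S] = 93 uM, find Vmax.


Vmax = v * (Km + [S]) / [S]
Vmax = 29 * (30 + 93) / 93
Vmax = 38.3548 uM/s

38.3548 uM/s


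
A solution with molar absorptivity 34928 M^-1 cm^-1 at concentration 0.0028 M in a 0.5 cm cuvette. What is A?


A = epsilon * c * l
A = 34928 * 0.0028 * 0.5
A = 48.8992

48.8992


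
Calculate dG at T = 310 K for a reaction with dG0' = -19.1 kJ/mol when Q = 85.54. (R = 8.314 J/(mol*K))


dG = dG0' + RT * ln(Q) / 1000
dG = -19.1 + 8.314 * 310 * ln(85.54) / 1000
dG = -7.6335 kJ/mol

-7.6335 kJ/mol


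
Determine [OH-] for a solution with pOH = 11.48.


[OH-] = 10^(-pOH)
[OH-] = 10^(-11.48)
[OH-] = 3.311e-12 M

3.311e-12 M


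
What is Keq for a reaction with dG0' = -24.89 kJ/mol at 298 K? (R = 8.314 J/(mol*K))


Keq = exp(-dG0 * 1000 / (R * T))
Keq = exp(-(-24.89) * 1000 / (8.314 * 298))
Keq = 23066.2503

23066.2503


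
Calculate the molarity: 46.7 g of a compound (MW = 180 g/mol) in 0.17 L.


C = (mass / MW) / volume
C = (46.7 / 180) / 0.17
C = 1.5261 M

1.5261 M


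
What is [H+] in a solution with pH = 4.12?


[H+] = 10^(-pH)
[H+] = 10^(-4.12)
[H+] = 7.586e-05 M

7.586e-05 M


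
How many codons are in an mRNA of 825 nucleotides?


codons = nucleotides / 3
codons = 825 / 3 = 275

275


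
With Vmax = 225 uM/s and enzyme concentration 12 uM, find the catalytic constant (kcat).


kcat = Vmax / [E]t
kcat = 225 / 12
kcat = 18.75 s^-1

18.75 s^-1


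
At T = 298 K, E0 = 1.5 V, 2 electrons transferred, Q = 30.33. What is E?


E = E0 - (RT/nF) * ln(Q)
E = 1.5 - (8.314 * 298 / (2 * 96485)) * ln(30.33)
E = 1.4562 V

1.4562 V


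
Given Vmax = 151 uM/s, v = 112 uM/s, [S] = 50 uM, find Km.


Km = [S] * (Vmax - v) / v
Km = 50 * (151 - 112) / 112
Km = 17.4107 uM

17.4107 uM


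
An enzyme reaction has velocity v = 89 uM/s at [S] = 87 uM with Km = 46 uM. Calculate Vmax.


Vmax = v * (Km + [S]) / [S]
Vmax = 89 * (46 + 87) / 87
Vmax = 136.0575 uM/s

136.0575 uM/s


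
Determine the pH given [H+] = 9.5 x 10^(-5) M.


pH = -log10([H+])
pH = -log10(9.5 x 10^(-5))
pH = 4.0223

4.0223


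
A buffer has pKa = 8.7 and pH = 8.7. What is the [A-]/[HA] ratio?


[A-]/[HA] = 10^(pH - pKa)
= 10^(8.7 - 8.7)
= 1.0

1.0


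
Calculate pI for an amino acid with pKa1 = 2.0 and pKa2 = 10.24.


pI = (pKa1 + pKa2) / 2
pI = (2.0 + 10.24) / 2
pI = 6.12

6.12


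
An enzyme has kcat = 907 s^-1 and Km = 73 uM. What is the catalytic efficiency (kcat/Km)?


Catalytic efficiency = kcat / Km
= 907 / 73
= 12.4247 uM^-1*s^-1

12.4247 uM^-1*s^-1


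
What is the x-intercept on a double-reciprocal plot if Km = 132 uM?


x-intercept = -1/Km
= -1/132
= -0.0076 1/uM

-0.0076 1/uM


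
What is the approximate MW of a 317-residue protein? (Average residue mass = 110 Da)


MW = n_residues * 110 Da
MW = 317 * 110
MW = 34870 Da

34870 Da


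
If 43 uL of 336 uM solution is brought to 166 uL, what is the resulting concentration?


C2 = C1 * V1 / V2
C2 = 336 * 43 / 166
C2 = 87.0361 uM

87.0361 uM


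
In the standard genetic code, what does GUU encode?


Standard genetic code lookup.
Codon GUU -> Val

Val


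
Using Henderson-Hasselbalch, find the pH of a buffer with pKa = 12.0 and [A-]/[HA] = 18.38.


pH = pKa + log10([A-]/[HA])
pH = 12.0 + log10(18.38)
pH = 13.2643

13.2643


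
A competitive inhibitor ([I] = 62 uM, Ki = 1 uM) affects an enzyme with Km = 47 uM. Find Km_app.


Km_app = Km * (1 + [I]/Ki)
Km_app = 47 * (1 + 62/1)
Km_app = 2961.0 uM

2961.0 uM


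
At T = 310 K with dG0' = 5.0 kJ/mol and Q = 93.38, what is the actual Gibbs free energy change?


dG = dG0' + RT * ln(Q) / 1000
dG = 5.0 + 8.314 * 310 * ln(93.38) / 1000
dG = 16.6926 kJ/mol

16.6926 kJ/mol


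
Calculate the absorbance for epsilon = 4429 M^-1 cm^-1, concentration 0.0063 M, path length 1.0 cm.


A = epsilon * c * l
A = 4429 * 0.0063 * 1.0
A = 27.9027

27.9027


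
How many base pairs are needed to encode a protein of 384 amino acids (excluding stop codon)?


Each amino acid = 1 codon = 3 bp
bp = 384 * 3 = 1152 bp

1152 bp


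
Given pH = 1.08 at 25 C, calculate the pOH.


pOH = 14 - pH
pOH = 14 - 1.08
pOH = 12.92

12.92


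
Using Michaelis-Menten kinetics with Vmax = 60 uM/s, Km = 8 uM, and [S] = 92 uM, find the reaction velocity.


v = Vmax * [S] / (Km + [S])
v = 60 * 92 / (8 + 92)
v = 55.2 uM/s

55.2 uM/s


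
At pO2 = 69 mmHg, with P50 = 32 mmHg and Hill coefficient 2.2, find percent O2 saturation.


Y = pO2^n / (P50^n + pO2^n)
Y = 69^2.2 / (32^2.2 + 69^2.2)
Y = 84.43%

84.43%


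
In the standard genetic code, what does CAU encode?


Standard genetic code lookup.
Codon CAU -> His

His


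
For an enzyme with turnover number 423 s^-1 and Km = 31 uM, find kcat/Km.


Catalytic efficiency = kcat / Km
= 423 / 31
= 13.6452 uM^-1*s^-1

13.6452 uM^-1*s^-1


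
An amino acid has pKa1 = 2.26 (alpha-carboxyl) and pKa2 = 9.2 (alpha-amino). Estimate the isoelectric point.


pI = (pKa1 + pKa2) / 2
pI = (2.26 + 9.2) / 2
pI = 5.73

5.73


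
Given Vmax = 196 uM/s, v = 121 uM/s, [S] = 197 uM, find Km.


Km = [S] * (Vmax - v) / v
Km = 197 * (196 - 121) / 121
Km = 122.1074 uM

122.1074 uM


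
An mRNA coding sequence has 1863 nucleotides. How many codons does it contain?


codons = nucleotides / 3
codons = 1863 / 3 = 621

621


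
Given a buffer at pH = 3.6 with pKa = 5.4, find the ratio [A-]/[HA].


[A-]/[HA] = 10^(pH - pKa)
= 10^(3.6 - 5.4)
= 0.0158

0.0158


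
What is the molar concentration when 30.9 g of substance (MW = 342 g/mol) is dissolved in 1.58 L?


C = (mass / MW) / volume
C = (30.9 / 342) / 1.58
C = 0.0572 M

0.0572 M


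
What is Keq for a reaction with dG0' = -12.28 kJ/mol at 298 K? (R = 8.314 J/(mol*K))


Keq = exp(-dG0 * 1000 / (R * T))
Keq = exp(-(-12.28) * 1000 / (8.314 * 298))
Keq = 142.0907

142.0907


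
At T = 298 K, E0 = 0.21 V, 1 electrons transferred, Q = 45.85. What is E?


E = E0 - (RT/nF) * ln(Q)
E = 0.21 - (8.314 * 298 / (1 * 96485)) * ln(45.85)
E = 0.1118 V

0.1118 V


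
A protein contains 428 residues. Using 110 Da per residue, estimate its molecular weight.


MW = n_residues * 110 Da
MW = 428 * 110
MW = 47080 Da

47080 Da


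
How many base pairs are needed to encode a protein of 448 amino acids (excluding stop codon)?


Each amino acid = 1 codon = 3 bp
bp = 448 * 3 = 1344 bp

1344 bp


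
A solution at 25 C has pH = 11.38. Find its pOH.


pOH = 14 - pH
pOH = 14 - 11.38
pOH = 2.62

2.62


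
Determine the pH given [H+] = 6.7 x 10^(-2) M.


pH = -log10([H+])
pH = -log10(6.7 x 10^(-2))
pH = 1.1739

1.1739


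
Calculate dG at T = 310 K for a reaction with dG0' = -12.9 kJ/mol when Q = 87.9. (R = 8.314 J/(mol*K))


dG = dG0' + RT * ln(Q) / 1000
dG = -12.9 + 8.314 * 310 * ln(87.9) / 1000
dG = -1.3633 kJ/mol

-1.3633 kJ/mol


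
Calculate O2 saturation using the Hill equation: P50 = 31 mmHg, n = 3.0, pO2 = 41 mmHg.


Y = pO2^n / (P50^n + pO2^n)
Y = 41^3.0 / (31^3.0 + 41^3.0)
Y = 69.82%

69.82%


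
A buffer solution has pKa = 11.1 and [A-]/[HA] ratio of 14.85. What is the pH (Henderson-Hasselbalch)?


pH = pKa + log10([A-]/[HA])
pH = 11.1 + log10(14.85)
pH = 12.2717

12.2717


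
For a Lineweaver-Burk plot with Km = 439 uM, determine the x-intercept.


x-intercept = -1/Km
= -1/439
= -0.0023 1/uM

-0.0023 1/uM


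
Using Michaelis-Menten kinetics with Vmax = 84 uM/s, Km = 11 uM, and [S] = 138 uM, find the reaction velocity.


v = Vmax * [S] / (Km + [S])
v = 84 * 138 / (11 + 138)
v = 77.7987 uM/s

77.7987 uM/s


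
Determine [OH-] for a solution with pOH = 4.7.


[OH-] = 10^(-pOH)
[OH-] = 10^(-4.7)
[OH-] = 1.995e-05 M

1.995e-05 M


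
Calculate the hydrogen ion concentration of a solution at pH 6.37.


[H+] = 10^(-pH)
[H+] = 10^(-6.37)
[H+] = 4.266e-07 M

4.266e-07 M


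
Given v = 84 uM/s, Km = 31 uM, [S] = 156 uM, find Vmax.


Vmax = v * (Km + [S]) / [S]
Vmax = 84 * (31 + 156) / 156
Vmax = 100.6923 uM/s

100.6923 uM/s


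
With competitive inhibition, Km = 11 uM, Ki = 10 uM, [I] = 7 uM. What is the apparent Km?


Km_app = Km * (1 + [I]/Ki)
Km_app = 11 * (1 + 7/10)
Km_app = 18.7 uM

18.7 uM


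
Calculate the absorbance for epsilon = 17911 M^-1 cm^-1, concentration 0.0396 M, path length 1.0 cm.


A = epsilon * c * l
A = 17911 * 0.0396 * 1.0
A = 709.2756

709.2756


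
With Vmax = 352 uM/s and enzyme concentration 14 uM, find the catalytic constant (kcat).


kcat = Vmax / [E]t
kcat = 352 / 14
kcat = 25.1429 s^-1

25.1429 s^-1


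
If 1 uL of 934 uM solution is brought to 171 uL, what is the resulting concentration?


C2 = C1 * V1 / V2
C2 = 934 * 1 / 171
C2 = 5.462 uM

5.462 uM


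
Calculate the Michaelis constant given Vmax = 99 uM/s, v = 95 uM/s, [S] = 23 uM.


Km = [S] * (Vmax - v) / v
Km = 23 * (99 - 95) / 95
Km = 0.9684 uM

0.9684 uM


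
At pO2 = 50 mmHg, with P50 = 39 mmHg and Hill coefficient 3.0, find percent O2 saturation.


Y = pO2^n / (P50^n + pO2^n)
Y = 50^3.0 / (39^3.0 + 50^3.0)
Y = 67.82%

67.82%


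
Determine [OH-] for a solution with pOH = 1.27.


[OH-] = 10^(-pOH)
[OH-] = 10^(-1.27)
[OH-] = 0.0537 M

0.0537 M


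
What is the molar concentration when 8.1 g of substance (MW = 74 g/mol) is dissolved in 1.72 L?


C = (mass / MW) / volume
C = (8.1 / 74) / 1.72
C = 0.0636 M

0.0636 M


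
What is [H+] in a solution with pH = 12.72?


[H+] = 10^(-pH)
[H+] = 10^(-12.72)
[H+] = 1.905e-13 M

1.905e-13 M


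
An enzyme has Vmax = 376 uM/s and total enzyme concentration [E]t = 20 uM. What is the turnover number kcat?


kcat = Vmax / [E]t
kcat = 376 / 20
kcat = 18.8 s^-1

18.8 s^-1


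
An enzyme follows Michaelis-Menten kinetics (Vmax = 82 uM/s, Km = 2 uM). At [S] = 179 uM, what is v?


v = Vmax * [S] / (Km + [S])
v = 82 * 179 / (2 + 179)
v = 81.0939 uM/s

81.0939 uM/s


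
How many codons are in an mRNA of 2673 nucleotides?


codons = nucleotides / 3
codons = 2673 / 3 = 891

891


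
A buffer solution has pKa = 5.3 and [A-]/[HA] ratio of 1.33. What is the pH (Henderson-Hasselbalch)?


pH = pKa + log10([A-]/[HA])
pH = 5.3 + log10(1.33)
pH = 5.4239

5.4239


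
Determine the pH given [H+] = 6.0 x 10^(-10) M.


pH = -log10([H+])
pH = -log10(6.0 x 10^(-10))
pH = 9.2218

9.2218


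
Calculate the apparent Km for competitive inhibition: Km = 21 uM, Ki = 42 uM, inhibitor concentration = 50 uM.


Km_app = Km * (1 + [I]/Ki)
Km_app = 21 * (1 + 50/42)
Km_app = 46.0 uM

46.0 uM


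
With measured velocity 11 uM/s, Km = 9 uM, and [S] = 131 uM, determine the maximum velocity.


Vmax = v * (Km + [S]) / [S]
Vmax = 11 * (9 + 131) / 131
Vmax = 11.7557 uM/s

11.7557 uM/s


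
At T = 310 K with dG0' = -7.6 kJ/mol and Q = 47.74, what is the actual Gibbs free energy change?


dG = dG0' + RT * ln(Q) / 1000
dG = -7.6 + 8.314 * 310 * ln(47.74) / 1000
dG = 2.3634 kJ/mol

2.3634 kJ/mol


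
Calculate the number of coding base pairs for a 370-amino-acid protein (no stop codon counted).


Each amino acid = 1 codon = 3 bp
bp = 370 * 3 = 1110 bp

1110 bp


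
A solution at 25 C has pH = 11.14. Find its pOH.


pOH = 14 - pH
pOH = 14 - 11.14
pOH = 2.86

2.86


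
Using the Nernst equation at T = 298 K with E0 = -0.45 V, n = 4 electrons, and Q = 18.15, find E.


E = E0 - (RT/nF) * ln(Q)
E = -0.45 - (8.314 * 298 / (4 * 96485)) * ln(18.15)
E = -0.4686 V

-0.4686 V


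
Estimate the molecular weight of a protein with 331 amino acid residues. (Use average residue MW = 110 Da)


MW = n_residues * 110 Da
MW = 331 * 110
MW = 36410 Da

36410 Da


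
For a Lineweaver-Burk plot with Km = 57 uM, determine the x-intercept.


x-intercept = -1/Km
= -1/57
= -0.0175 1/uM

-0.0175 1/uM


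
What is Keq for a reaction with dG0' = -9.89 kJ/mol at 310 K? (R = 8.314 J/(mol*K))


Keq = exp(-dG0 * 1000 / (R * T))
Keq = exp(-(-9.89) * 1000 / (8.314 * 310))
Keq = 46.3995

46.3995


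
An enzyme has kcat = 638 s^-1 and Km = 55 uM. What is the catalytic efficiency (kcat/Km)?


Catalytic efficiency = kcat / Km
= 638 / 55
= 11.6 uM^-1*s^-1

11.6 uM^-1*s^-1


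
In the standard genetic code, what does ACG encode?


Standard genetic code lookup.
Codon ACG -> Thr

Thr


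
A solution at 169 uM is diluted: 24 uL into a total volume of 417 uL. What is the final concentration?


C2 = C1 * V1 / V2
C2 = 169 * 24 / 417
C2 = 9.7266 uM

9.7266 uM


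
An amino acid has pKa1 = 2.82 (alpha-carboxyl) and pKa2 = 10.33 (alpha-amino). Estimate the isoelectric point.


pI = (pKa1 + pKa2) / 2
pI = (2.82 + 10.33) / 2
pI = 6.575

6.575


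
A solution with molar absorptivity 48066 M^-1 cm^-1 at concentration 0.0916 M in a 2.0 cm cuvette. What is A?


A = epsilon * c * l
A = 48066 * 0.0916 * 2.0
A = 8805.6912

8805.6912


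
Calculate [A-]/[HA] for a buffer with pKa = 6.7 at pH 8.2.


[A-]/[HA] = 10^(pH - pKa)
= 10^(8.2 - 6.7)
= 31.6228

31.6228


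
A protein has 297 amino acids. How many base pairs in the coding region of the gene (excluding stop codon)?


Each amino acid = 1 codon = 3 bp
bp = 297 * 3 = 891 bp

891 bp


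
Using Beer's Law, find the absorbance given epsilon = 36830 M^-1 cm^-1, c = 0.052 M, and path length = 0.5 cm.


A = epsilon * c * l
A = 36830 * 0.052 * 0.5
A = 957.58

957.58


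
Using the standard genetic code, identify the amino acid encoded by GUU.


Standard genetic code lookup.
Codon GUU -> Val

Val


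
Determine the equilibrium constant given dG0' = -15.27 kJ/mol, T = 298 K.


Keq = exp(-dG0 * 1000 / (R * T))
Keq = exp(-(-15.27) * 1000 / (8.314 * 298))
Keq = 474.9892

474.9892


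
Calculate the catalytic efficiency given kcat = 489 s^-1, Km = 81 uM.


Catalytic efficiency = kcat / Km
= 489 / 81
= 6.037 uM^-1*s^-1

6.037 uM^-1*s^-1


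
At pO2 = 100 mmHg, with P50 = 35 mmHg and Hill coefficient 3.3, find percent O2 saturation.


Y = pO2^n / (P50^n + pO2^n)
Y = 100^3.3 / (35^3.3 + 100^3.3)
Y = 96.97%

96.97%


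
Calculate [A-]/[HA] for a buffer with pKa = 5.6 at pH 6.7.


[A-]/[HA] = 10^(pH - pKa)
= 10^(6.7 - 5.6)
= 12.5893

12.5893


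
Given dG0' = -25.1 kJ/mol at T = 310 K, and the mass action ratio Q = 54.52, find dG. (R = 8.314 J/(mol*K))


dG = dG0' + RT * ln(Q) / 1000
dG = -25.1 + 8.314 * 310 * ln(54.52) / 1000
dG = -14.7943 kJ/mol

-14.7943 kJ/mol


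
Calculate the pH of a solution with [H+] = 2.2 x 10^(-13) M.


pH = -log10([H+])
pH = -log10(2.2 x 10^(-13))
pH = 12.6576

12.6576


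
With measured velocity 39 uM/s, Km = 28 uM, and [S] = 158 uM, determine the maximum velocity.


Vmax = v * (Km + [S]) / [S]
Vmax = 39 * (28 + 158) / 158
Vmax = 45.9114 uM/s

45.9114 uM/s


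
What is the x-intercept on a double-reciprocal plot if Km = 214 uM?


x-intercept = -1/Km
= -1/214
= -0.0047 1/uM

-0.0047 1/uM


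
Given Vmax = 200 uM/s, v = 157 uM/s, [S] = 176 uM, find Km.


Km = [S] * (Vmax - v) / v
Km = 176 * (200 - 157) / 157
Km = 48.2038 uM

48.2038 uM


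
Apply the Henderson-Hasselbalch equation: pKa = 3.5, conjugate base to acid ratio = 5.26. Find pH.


pH = pKa + log10([A-]/[HA])
pH = 3.5 + log10(5.26)
pH = 4.221

4.221


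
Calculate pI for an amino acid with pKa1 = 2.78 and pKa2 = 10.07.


pI = (pKa1 + pKa2) / 2
pI = (2.78 + 10.07) / 2
pI = 6.425

6.425


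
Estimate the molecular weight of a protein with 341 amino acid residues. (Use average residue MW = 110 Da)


MW = n_residues * 110 Da
MW = 341 * 110
MW = 37510 Da

37510 Da


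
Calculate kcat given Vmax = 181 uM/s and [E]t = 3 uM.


kcat = Vmax / [E]t
kcat = 181 / 3
kcat = 60.3333 s^-1

60.3333 s^-1


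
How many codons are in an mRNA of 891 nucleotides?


codons = nucleotides / 3
codons = 891 / 3 = 297

297


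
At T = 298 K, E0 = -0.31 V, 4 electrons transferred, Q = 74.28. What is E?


E = E0 - (RT/nF) * ln(Q)
E = -0.31 - (8.314 * 298 / (4 * 96485)) * ln(74.28)
E = -0.3377 V

-0.3377 V


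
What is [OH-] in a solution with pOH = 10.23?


[OH-] = 10^(-pOH)
[OH-] = 10^(-10.23)
[OH-] = 5.888e-11 M

5.888e-11 M


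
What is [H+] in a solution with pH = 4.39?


[H+] = 10^(-pH)
[H+] = 10^(-4.39)
[H+] = 4.074e-05 M

4.074e-05 M


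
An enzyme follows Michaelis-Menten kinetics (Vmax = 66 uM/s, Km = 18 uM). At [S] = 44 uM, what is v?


v = Vmax * [S] / (Km + [S])
v = 66 * 44 / (18 + 44)
v = 46.8387 uM/s

46.8387 uM/s


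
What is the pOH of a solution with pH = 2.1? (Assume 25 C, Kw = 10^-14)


pOH = 14 - pH
pOH = 14 - 2.1
pOH = 11.9

11.9


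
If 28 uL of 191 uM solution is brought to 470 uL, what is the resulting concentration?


C2 = C1 * V1 / V2
C2 = 191 * 28 / 470
C2 = 11.3787 uM

11.3787 uM


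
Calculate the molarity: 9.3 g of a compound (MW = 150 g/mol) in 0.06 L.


C = (mass / MW) / volume
C = (9.3 / 150) / 0.06
C = 1.0333 M

1.0333 M


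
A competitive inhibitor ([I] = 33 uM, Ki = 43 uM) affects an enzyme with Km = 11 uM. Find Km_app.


Km_app = Km * (1 + [I]/Ki)
Km_app = 11 * (1 + 33/43)
Km_app = 19.4419 uM

19.4419 uM


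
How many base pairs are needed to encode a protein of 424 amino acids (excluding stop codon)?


Each amino acid = 1 codon = 3 bp
bp = 424 * 3 = 1272 bp

1272 bp


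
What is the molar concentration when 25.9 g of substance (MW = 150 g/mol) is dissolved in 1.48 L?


C = (mass / MW) / volume
C = (25.9 / 150) / 1.48
C = 0.1167 M

0.1167 M


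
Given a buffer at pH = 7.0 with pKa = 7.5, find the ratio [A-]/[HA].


[A-]/[HA] = 10^(pH - pKa)
= 10^(7.0 - 7.5)
= 0.3162

0.3162


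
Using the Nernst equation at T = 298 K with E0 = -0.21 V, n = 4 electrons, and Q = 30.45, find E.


E = E0 - (RT/nF) * ln(Q)
E = -0.21 - (8.314 * 298 / (4 * 96485)) * ln(30.45)
E = -0.2319 V

-0.2319 V


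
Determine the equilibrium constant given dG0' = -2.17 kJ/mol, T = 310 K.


Keq = exp(-dG0 * 1000 / (R * T))
Keq = exp(-(-2.17) * 1000 / (8.314 * 310))
Keq = 2.3209

2.3209


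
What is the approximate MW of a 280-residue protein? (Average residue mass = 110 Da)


MW = n_residues * 110 Da
MW = 280 * 110
MW = 30800 Da

30800 Da


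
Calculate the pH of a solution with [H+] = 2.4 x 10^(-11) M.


pH = -log10([H+])
pH = -log10(2.4 x 10^(-11))
pH = 10.6198

10.6198


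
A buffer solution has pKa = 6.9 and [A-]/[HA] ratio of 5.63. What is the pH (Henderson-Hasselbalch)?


pH = pKa + log10([A-]/[HA])
pH = 6.9 + log10(5.63)
pH = 7.6505

7.6505


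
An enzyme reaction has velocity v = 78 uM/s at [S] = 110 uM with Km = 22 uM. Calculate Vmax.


Vmax = v * (Km + [S]) / [S]
Vmax = 78 * (22 + 110) / 110
Vmax = 93.6 uM/s

93.6 uM/s


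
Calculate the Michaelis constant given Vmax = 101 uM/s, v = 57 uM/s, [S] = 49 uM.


Km = [S] * (Vmax - v) / v
Km = 49 * (101 - 57) / 57
Km = 37.8246 uM

37.8246 uM


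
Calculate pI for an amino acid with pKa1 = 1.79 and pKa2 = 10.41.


pI = (pKa1 + pKa2) / 2
pI = (1.79 + 10.41) / 2
pI = 6.1

6.1


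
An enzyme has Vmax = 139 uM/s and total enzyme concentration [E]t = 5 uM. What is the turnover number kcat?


kcat = Vmax / [E]t
kcat = 139 / 5
kcat = 27.8 s^-1

27.8 s^-1


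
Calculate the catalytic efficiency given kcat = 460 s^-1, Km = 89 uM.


Catalytic efficiency = kcat / Km
= 460 / 89
= 5.1685 uM^-1*s^-1

5.1685 uM^-1*s^-1


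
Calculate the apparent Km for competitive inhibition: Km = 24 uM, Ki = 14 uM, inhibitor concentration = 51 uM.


Km_app = Km * (1 + [I]/Ki)
Km_app = 24 * (1 + 51/14)
Km_app = 111.4286 uM

111.4286 uM


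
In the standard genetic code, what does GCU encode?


Standard genetic code lookup.
Codon GCU -> Ala

Ala


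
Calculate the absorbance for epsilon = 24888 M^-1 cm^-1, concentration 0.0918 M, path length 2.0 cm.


A = epsilon * c * l
A = 24888 * 0.0918 * 2.0
A = 4569.4368

4569.4368


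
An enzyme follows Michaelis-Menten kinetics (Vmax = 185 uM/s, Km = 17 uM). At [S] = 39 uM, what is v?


v = Vmax * [S] / (Km + [S])
v = 185 * 39 / (17 + 39)
v = 128.8393 uM/s

128.8393 uM/s


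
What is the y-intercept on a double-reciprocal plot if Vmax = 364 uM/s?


y-intercept = 1/Vmax
= 1/364
= 0.0027 s/uM

0.0027 s/uM


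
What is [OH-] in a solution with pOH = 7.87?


[OH-] = 10^(-pOH)
[OH-] = 10^(-7.87)
[OH-] = 1.349e-08 M

1.349e-08 M


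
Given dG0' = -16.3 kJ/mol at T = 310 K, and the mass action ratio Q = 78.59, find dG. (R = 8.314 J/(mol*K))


dG = dG0' + RT * ln(Q) / 1000
dG = -16.3 + 8.314 * 310 * ln(78.59) / 1000
dG = -5.0519 kJ/mol

-5.0519 kJ/mol


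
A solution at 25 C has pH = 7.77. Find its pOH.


pOH = 14 - pH
pOH = 14 - 7.77
pOH = 6.23

6.23


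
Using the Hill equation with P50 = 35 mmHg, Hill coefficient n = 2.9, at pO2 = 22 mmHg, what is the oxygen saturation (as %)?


Y = pO2^n / (P50^n + pO2^n)
Y = 22^2.9 / (35^2.9 + 22^2.9)
Y = 20.64%

20.64%


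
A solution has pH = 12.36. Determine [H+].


[H+] = 10^(-pH)
[H+] = 10^(-12.36)
[H+] = 4.365e-13 M

4.365e-13 M


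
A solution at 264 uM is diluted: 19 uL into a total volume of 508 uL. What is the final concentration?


C2 = C1 * V1 / V2
C2 = 264 * 19 / 508
C2 = 9.874 uM

9.874 uM


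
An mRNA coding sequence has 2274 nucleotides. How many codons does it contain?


codons = nucleotides / 3
codons = 2274 / 3 = 758

758


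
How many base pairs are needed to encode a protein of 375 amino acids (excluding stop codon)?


Each amino acid = 1 codon = 3 bp
bp = 375 * 3 = 1125 bp

1125 bp


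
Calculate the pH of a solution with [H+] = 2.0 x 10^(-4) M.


pH = -log10([H+])
pH = -log10(2.0 x 10^(-4))
pH = 3.699

3.699


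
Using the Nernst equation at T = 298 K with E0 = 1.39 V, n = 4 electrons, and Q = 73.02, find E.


E = E0 - (RT/nF) * ln(Q)
E = 1.39 - (8.314 * 298 / (4 * 96485)) * ln(73.02)
E = 1.3625 V

1.3625 V


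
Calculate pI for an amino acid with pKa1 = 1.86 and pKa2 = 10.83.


pI = (pKa1 + pKa2) / 2
pI = (1.86 + 10.83) / 2
pI = 6.345

6.345


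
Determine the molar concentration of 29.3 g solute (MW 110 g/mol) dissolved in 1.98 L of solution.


C = (mass / MW) / volume
C = (29.3 / 110) / 1.98
C = 0.1345 M

0.1345 M


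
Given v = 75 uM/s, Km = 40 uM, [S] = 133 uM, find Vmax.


Vmax = v * (Km + [S]) / [S]
Vmax = 75 * (40 + 133) / 133
Vmax = 97.5564 uM/s

97.5564 uM/s


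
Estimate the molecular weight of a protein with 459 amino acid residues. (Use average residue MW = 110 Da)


MW = n_residues * 110 Da
MW = 459 * 110
MW = 50490 Da

50490 Da


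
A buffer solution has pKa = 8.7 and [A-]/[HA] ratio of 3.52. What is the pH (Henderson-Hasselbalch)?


pH = pKa + log10([A-]/[HA])
pH = 8.7 + log10(3.52)
pH = 9.2465

9.2465


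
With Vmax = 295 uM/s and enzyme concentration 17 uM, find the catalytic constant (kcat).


kcat = Vmax / [E]t
kcat = 295 / 17
kcat = 17.3529 s^-1

17.3529 s^-1


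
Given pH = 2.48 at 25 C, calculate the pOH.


pOH = 14 - pH
pOH = 14 - 2.48
pOH = 11.52

11.52


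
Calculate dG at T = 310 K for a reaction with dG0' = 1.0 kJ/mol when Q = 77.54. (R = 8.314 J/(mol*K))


dG = dG0' + RT * ln(Q) / 1000
dG = 1.0 + 8.314 * 310 * ln(77.54) / 1000
dG = 12.2135 kJ/mol

12.2135 kJ/mol


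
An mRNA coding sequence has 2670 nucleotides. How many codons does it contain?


codons = nucleotides / 3
codons = 2670 / 3 = 890

890


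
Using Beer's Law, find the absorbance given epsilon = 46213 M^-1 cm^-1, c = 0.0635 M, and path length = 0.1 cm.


A = epsilon * c * l
A = 46213 * 0.0635 * 0.1
A = 293.4526

293.4526


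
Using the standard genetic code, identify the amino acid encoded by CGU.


Standard genetic code lookup.
Codon CGU -> Arg

Arg


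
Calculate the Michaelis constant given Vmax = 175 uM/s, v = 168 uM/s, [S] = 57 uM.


Km = [S] * (Vmax - v) / v
Km = 57 * (175 - 168) / 168
Km = 2.375 uM

2.375 uM
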